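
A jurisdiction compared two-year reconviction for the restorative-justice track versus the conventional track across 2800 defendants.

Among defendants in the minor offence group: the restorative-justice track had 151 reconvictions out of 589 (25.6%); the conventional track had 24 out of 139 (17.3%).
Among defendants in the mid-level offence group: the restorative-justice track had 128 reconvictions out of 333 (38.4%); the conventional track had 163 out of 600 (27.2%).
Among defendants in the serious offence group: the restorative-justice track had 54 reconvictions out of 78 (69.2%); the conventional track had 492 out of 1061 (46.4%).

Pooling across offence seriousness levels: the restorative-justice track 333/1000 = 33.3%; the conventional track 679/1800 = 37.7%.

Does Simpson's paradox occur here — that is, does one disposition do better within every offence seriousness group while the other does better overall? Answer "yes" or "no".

yes

Within each offence seriousness level (minor offence 25.6% vs 17.3%; mid-level offence 38.4% vs 27.2%; serious offence 69.2% vs 46.4%), the conventional track has the lower rate every time. Pooled: 33.3% vs 37.7% — the restorative-justice track has the lower rate overall. The two comparisons disagree.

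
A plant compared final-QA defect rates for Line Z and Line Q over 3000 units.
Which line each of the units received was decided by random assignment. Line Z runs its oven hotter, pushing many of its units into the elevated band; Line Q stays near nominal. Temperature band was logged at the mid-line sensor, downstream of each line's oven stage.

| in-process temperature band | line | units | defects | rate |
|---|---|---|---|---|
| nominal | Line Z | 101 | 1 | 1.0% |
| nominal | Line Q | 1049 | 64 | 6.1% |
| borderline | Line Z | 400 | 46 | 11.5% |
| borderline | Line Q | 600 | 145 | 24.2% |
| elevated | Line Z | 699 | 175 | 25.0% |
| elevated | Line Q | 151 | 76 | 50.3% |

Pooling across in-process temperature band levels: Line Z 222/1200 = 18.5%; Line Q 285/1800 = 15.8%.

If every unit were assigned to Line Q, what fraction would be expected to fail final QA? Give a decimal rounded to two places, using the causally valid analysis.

0.16

The stratified and pooled comparisons disagree (Line Z wins within each in-process temperature band; Line Q wins overall), so the answer turns on the causal role of in-process temperature band.
In-process temperature band here is a post-treatment variable shaped by the line; conditioning on it would introduce bias rather than remove it. The overall comparison is the causal one.
So P(outcome | do(Line Q)) is just the pooled rate for Line Q: 285/1800 = 0.158.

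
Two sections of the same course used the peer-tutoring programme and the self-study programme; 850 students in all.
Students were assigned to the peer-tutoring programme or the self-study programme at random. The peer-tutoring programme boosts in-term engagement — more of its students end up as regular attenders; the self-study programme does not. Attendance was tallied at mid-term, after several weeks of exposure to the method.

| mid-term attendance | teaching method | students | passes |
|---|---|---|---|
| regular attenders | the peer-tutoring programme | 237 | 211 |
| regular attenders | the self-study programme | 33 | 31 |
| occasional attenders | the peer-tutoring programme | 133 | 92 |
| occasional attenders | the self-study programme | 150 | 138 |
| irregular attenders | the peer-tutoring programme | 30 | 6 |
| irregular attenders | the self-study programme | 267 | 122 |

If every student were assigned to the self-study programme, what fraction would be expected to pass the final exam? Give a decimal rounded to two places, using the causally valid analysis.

0.65

The mid-term attendance-specific comparison favours the self-study programme throughout, but the pooled figures favour the peer-tutoring programme. The question is whether to condition on mid-term attendance.
Mid-term attendance is downstream of the teaching method. One should not condition on a consequence of treatment, so the overall rates are the right comparison.
So P(outcome | do(the self-study programme)) is just the pooled rate for the self-study programme: 291/450 = 0.647.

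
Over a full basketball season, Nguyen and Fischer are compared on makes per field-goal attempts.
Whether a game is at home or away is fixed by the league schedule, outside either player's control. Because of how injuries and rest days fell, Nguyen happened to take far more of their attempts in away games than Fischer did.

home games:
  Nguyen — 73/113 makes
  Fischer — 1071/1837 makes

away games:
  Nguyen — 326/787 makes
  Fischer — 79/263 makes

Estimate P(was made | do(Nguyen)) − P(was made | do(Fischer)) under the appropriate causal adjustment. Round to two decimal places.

Nothing the player does changes game venue; the imbalance is an allocation artefact. With game venue also predicting the outcome, the pooled figure is confounded, and the within-stratum comparison is the causal one.
Adjusting over the population distribution of game venue: 0.650·(0.646−0.583) + 0.350·(0.414−0.300) = +0.081.

+0.08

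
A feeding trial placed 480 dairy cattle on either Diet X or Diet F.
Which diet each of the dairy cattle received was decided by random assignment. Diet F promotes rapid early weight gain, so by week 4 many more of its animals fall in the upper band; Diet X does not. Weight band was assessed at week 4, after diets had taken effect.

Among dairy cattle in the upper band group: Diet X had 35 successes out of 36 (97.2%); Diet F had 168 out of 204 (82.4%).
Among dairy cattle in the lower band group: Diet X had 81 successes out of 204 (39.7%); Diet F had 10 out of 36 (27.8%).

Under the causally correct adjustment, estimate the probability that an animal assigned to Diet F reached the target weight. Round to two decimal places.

0.74

The week-4 weight band-specific comparison favours Diet X throughout, but the pooled figures favour Diet F. The question is whether to condition on week-4 weight band.
Week-4 weight band lies on the pathway diet → week-4 weight band → outcome, so adjusting for it blocks the indirect effect. For the total causal effect of diet, use the unadjusted pooled rates.
So P(outcome | do(Diet F)) is just the pooled rate for Diet F: 178/240 = 0.742.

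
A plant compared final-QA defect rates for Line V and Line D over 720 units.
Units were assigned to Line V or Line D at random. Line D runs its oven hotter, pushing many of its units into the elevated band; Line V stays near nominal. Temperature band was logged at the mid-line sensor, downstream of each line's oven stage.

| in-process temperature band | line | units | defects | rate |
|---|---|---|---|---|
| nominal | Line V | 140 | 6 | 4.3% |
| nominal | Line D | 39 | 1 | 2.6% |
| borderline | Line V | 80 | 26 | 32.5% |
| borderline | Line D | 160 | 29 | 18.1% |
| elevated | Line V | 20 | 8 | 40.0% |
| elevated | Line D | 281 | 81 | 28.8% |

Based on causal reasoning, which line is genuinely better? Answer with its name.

Line V

Because the line influences in-process temperature band, in-process temperature band is a post-treatment mediator, not a confounder. Stratifying on it would bias the estimate; the causal effect is the crude pooled difference.
Pooled: Line V 16.7% vs Line D 23.1%; Line V is lower overall.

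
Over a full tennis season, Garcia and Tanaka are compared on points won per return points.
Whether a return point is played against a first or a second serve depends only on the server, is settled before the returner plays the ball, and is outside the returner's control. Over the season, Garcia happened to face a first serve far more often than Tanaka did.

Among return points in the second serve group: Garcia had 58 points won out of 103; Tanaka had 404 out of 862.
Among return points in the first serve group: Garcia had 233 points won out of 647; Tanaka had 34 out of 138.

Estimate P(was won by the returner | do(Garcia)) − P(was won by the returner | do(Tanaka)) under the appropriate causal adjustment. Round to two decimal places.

The stratified and pooled comparisons disagree (Garcia wins within each serve type; Tanaka wins overall), so the answer turns on the causal role of serve type.
Serve type satisfies the back-door criterion: it is not a descendant of the player, and it blocks the spurious path from player to outcome. Adjusting for it (i.e., using the within-serve type rates) gives the causal effect.
Adjusting over the population distribution of serve type: 0.551·(0.563−0.469) + 0.449·(0.360−0.246) = +0.103.

+0.10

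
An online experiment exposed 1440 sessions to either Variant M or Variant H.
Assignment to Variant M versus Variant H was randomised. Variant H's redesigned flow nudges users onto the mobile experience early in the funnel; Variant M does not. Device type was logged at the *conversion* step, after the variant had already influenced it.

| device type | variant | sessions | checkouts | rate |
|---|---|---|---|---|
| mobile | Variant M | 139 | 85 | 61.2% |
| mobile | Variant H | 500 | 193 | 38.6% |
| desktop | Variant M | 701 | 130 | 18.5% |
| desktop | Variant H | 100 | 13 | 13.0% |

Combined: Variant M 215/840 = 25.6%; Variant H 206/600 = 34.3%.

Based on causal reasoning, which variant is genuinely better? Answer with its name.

Variant H

Device type is downstream of the variant. One should not condition on a consequence of treatment, so the overall rates are the right comparison.
Pooled: Variant M 25.6% vs Variant H 34.3%; Variant H is higher overall.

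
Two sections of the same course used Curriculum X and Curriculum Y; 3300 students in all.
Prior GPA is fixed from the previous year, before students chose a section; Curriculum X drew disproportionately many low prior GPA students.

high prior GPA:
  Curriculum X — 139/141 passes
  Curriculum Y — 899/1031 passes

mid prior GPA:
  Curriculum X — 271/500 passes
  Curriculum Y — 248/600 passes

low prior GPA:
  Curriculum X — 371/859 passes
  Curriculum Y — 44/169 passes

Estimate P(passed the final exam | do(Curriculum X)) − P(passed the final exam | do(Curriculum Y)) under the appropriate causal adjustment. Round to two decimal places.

+0.14

The prior GPA band-specific comparison favours Curriculum X throughout, but the pooled figures favour Curriculum Y. The question is whether to condition on prior GPA band.
Nothing the teaching method does changes prior GPA band; the imbalance is an allocation artefact. With prior GPA band also predicting the outcome, the pooled figure is confounded, and the within-stratum comparison is the causal one.
Adjusting over the population distribution of prior GPA band: 0.355·(0.986−0.872) + 0.333·(0.542−0.413) + 0.312·(0.432−0.260) = +0.137.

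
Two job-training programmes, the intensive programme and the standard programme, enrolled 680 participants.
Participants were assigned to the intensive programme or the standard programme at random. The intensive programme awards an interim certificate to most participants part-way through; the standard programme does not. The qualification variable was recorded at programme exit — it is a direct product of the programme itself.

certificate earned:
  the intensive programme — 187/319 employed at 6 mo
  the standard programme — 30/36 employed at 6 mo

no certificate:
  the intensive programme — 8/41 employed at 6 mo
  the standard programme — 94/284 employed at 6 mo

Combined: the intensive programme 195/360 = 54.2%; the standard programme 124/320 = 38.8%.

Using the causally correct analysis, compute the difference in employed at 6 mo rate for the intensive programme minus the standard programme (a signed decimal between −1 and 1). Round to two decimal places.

Stratifying would compare programmes among participants the programmes themselves sorted into qualification attained during the programme groups — a form of selection on an intermediate. The unconditioned pooled rates give the total causal effect.
The causal difference is the pooled difference: 0.542 − 0.388 = +0.154.

+0.15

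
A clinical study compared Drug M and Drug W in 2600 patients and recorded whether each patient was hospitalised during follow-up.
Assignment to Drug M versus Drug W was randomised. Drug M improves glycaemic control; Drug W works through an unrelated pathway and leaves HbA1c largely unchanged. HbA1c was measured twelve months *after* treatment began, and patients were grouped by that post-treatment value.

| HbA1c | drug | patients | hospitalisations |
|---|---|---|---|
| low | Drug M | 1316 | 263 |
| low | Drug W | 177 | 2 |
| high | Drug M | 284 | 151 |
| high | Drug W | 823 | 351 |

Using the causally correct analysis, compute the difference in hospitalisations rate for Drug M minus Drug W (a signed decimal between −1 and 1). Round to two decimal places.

Drug W is lower inside every HbA1c stratum but Drug M is lower in aggregate. Whether to stratify depends on how HbA1c relates to the drug.
HbA1c is recorded after the drug and is itself shifted by it — it sits on the causal path from drug to outcome. Conditioning on a mediator would strip out part of the effect we want; the pooled comparison gives the total causal effect.
The causal difference is the pooled difference: 0.259 − 0.353 = -0.094.

-0.09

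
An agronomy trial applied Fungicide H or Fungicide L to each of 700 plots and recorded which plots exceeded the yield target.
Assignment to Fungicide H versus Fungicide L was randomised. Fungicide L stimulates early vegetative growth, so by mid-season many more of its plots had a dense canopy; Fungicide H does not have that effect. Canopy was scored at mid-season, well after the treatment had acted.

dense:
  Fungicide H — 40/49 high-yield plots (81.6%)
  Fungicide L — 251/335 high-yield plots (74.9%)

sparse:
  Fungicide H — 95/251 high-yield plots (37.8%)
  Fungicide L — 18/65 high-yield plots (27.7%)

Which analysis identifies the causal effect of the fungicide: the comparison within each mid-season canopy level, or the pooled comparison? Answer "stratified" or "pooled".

Mid-season canopy lies on the pathway fungicide → mid-season canopy → outcome, so adjusting for it blocks the indirect effect. For the total causal effect of fungicide, use the unadjusted pooled rates.
Pooled: Fungicide H 45.0% vs Fungicide L 67.2%; Fungicide L is higher overall.

pooled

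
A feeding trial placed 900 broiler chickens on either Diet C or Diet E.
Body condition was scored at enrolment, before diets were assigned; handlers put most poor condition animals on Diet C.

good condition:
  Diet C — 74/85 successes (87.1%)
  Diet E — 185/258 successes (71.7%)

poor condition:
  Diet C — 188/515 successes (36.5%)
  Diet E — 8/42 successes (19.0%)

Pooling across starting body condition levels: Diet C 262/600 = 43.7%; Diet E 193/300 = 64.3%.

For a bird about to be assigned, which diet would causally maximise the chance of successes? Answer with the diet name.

Diet C

Diet C is higher inside every starting body condition stratum but Diet E is higher in aggregate. Whether to stratify depends on how starting body condition relates to the diet.
Here starting body condition is a common cause — it drives both which diet a case falls under and the outcome. The crude comparison mixes populations; the stratum-specific rates are the causally relevant ones.
Within each level — good condition: 87.1% vs 71.7%; poor condition: 36.5% vs 19.0% — Diet C is higher every time.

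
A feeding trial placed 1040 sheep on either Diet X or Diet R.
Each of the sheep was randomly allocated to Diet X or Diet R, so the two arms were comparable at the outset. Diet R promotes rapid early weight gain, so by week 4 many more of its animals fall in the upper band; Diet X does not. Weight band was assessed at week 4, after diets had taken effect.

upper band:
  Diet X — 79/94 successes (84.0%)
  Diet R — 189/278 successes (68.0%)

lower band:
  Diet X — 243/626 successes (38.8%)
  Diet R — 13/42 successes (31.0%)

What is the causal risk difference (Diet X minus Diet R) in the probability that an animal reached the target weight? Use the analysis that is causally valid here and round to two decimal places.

Stratifying would compare diets among sheep the diets themselves sorted into week-4 weight band groups — a form of selection on an intermediate. The unconditioned pooled rates give the total causal effect.
The causal difference is the pooled difference: 0.447 − 0.631 = -0.184.

-0.18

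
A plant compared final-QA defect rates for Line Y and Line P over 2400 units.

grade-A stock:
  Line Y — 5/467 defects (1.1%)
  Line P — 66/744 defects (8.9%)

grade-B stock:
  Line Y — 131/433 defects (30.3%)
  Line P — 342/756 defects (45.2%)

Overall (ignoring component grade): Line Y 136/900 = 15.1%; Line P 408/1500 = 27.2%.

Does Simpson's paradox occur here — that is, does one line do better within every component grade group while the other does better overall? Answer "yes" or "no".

Within each component grade level (grade-A stock 1.1% vs 8.9%; grade-B stock 30.3% vs 45.2%), Line Y has the lower rate every time. Pooled: 15.1% vs 27.2% — Line Y has the lower rate overall. They agree.

no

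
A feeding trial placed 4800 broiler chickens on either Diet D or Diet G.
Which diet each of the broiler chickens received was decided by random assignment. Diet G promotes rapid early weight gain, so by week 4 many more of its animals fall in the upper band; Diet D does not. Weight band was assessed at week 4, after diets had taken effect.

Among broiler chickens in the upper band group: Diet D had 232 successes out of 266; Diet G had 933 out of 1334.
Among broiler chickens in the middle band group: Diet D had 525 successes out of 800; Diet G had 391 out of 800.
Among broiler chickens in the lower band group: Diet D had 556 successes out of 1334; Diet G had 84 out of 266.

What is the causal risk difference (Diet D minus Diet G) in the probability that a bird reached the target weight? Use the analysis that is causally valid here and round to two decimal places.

-0.04

Stratifying would compare diets among broiler chickens the diets themselves sorted into week-4 weight band groups — a form of selection on an intermediate. The unconditioned pooled rates give the total causal effect.
The causal difference is the pooled difference: 0.547 − 0.587 = -0.040.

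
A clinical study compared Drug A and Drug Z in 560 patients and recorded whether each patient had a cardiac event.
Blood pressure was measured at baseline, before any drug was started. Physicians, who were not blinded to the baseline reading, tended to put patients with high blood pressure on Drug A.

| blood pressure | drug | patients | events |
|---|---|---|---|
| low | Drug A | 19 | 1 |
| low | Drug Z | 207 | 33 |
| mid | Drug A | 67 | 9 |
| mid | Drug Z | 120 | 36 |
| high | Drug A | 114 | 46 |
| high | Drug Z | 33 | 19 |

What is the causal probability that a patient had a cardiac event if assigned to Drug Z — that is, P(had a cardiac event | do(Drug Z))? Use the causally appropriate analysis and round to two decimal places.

Nothing the drug does changes blood pressure; the imbalance is an allocation artefact. With blood pressure also predicting the outcome, the pooled figure is confounded, and the within-stratum comparison is the causal one.
Standardising Drug Z to the population blood pressure mix: 0.404·33/207 + 0.334·36/120 + 0.263·19/33 = 0.316.

0.32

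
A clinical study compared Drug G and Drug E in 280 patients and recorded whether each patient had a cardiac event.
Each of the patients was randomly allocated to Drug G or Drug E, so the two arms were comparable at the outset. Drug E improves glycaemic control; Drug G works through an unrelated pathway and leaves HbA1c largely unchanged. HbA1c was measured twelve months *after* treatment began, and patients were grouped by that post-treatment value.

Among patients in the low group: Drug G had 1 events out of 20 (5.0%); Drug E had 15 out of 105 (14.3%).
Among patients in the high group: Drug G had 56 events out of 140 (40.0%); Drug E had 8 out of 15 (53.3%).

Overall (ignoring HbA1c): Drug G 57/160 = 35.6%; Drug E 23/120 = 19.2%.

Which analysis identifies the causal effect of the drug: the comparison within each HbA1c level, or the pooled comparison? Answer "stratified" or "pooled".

The HbA1c-specific comparison favours Drug G throughout, but the pooled figures favour Drug E. The question is whether to condition on HbA1c.
Because the drug influences HbA1c, HbA1c is a post-treatment mediator, not a confounder. Stratifying on it would bias the estimate; the causal effect is the crude pooled difference.
Pooled: Drug G 35.6% vs Drug E 19.2%; Drug E is lower overall.

pooled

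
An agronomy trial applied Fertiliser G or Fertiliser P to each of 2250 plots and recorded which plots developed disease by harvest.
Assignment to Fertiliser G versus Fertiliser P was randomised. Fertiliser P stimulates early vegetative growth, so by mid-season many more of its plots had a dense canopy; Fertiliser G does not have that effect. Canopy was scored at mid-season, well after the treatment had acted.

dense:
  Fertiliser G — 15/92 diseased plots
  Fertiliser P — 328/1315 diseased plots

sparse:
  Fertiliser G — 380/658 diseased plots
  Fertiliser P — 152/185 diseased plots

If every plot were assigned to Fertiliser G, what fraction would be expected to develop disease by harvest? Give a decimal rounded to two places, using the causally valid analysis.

Mid-season canopy is recorded after the fertiliser and is itself shifted by it — it sits on the causal path from fertiliser to outcome. Conditioning on a mediator would strip out part of the effect we want; the pooled comparison gives the total causal effect.
So P(outcome | do(Fertiliser G)) is just the pooled rate for Fertiliser G: 395/750 = 0.527.

0.53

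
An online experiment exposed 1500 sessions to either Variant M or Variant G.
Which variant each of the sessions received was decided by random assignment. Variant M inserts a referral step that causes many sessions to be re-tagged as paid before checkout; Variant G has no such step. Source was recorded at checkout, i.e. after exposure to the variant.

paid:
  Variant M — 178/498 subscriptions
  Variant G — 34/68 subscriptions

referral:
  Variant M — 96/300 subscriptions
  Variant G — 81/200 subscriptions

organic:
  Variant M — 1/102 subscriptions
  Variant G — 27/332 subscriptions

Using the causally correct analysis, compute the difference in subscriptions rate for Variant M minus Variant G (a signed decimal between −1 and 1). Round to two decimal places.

Variant G is higher inside every traffic source stratum but Variant M is higher in aggregate. Whether to stratify depends on how traffic source relates to the variant.
Stratifying would compare variants among sessions the variants themselves sorted into traffic source groups — a form of selection on an intermediate. The unconditioned pooled rates give the total causal effect.
The causal difference is the pooled difference: 0.306 − 0.237 = +0.069.

+0.07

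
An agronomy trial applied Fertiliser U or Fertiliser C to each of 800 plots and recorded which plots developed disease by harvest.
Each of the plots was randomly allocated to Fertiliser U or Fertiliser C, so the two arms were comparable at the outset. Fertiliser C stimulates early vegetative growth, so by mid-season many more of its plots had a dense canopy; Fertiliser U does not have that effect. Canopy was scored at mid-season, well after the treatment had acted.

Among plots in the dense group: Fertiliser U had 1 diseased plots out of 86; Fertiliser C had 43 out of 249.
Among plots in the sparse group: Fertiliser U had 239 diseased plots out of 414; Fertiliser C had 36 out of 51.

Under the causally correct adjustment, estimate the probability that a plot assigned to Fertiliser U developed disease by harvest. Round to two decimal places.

0.48

Mid-season canopy lies on the pathway fertiliser → mid-season canopy → outcome, so adjusting for it blocks the indirect effect. For the total causal effect of fertiliser, use the unadjusted pooled rates.
So P(outcome | do(Fertiliser U)) is just the pooled rate for Fertiliser U: 240/500 = 0.480.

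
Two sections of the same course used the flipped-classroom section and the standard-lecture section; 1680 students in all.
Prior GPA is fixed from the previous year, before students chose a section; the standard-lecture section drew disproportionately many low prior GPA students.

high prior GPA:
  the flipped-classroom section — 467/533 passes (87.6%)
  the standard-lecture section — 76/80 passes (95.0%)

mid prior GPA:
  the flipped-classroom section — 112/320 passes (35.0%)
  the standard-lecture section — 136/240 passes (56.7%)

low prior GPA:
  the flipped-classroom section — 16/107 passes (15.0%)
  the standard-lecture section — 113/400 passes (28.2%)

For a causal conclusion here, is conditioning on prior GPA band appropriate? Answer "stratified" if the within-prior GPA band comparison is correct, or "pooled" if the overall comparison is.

The stratified and pooled comparisons disagree (the standard-lecture section wins within each prior GPA band; the flipped-classroom section wins overall), so the answer turns on the causal role of prior GPA band.
The imbalance in prior GPA band arose from how students were allocated, not from anything the teaching method did; and prior GPA band independently affects the outcome. The pooled gap is confounded — condition on prior GPA band.
Within each level — high prior GPA: 87.6% vs 95.0%; mid prior GPA: 35.0% vs 56.7%; low prior GPA: 15.0% vs 28.2% — the standard-lecture section is higher every time.

stratified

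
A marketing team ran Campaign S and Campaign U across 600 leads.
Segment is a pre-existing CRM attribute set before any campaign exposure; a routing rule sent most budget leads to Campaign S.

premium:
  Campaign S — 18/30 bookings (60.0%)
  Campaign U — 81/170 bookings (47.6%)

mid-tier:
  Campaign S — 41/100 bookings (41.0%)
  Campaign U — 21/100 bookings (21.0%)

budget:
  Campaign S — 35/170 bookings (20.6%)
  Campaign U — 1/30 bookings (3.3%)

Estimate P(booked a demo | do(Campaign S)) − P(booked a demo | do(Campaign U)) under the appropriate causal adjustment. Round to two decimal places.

Here customer segment is a common cause — it drives both which campaign a case falls under and the outcome. The crude comparison mixes populations; the stratum-specific rates are the causally relevant ones.
Adjusting over the population distribution of customer segment: 0.333·(0.600−0.476) + 0.333·(0.410−0.210) + 0.333·(0.206−0.033) = +0.165.

+0.17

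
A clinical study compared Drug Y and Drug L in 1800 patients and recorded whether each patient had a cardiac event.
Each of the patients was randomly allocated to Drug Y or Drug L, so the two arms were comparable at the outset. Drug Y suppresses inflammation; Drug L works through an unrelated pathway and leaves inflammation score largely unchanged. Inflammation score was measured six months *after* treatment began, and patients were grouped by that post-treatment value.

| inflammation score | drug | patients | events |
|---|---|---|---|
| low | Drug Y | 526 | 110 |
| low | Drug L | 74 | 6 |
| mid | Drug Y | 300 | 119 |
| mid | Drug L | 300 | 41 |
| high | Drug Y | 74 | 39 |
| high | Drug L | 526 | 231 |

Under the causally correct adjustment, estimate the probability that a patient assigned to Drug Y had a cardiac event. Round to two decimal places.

0.30

Stratifying would compare drugs among patients the drugs themselves sorted into inflammation score groups — a form of selection on an intermediate. The unconditioned pooled rates give the total causal effect.
So P(outcome | do(Drug Y)) is just the pooled rate for Drug Y: 268/900 = 0.298.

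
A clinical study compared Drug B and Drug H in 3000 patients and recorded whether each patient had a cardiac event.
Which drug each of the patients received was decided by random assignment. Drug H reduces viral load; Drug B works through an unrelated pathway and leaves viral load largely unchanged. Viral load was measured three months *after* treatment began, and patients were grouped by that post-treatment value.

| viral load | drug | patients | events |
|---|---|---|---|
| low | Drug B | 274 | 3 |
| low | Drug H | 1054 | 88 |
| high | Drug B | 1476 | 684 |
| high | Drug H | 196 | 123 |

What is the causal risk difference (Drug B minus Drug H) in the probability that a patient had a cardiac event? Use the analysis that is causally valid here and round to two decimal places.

Viral load is downstream of the drug. One should not condition on a consequence of treatment, so the overall rates are the right comparison.
The causal difference is the pooled difference: 0.393 − 0.169 = +0.224.

+0.22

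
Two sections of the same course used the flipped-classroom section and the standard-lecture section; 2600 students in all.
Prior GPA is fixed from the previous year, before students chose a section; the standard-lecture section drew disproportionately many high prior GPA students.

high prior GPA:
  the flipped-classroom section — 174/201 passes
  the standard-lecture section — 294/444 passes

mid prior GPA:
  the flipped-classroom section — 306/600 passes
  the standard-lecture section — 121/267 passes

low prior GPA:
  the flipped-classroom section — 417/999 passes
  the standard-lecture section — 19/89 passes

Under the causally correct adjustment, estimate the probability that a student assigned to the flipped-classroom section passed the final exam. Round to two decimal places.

0.56

Nothing the teaching method does changes prior GPA band; the imbalance is an allocation artefact. With prior GPA band also predicting the outcome, the pooled figure is confounded, and the within-stratum comparison is the causal one.
Standardising the flipped-classroom section to the population prior GPA band mix: 0.248·174/201 + 0.333·306/600 + 0.418·417/999 = 0.559.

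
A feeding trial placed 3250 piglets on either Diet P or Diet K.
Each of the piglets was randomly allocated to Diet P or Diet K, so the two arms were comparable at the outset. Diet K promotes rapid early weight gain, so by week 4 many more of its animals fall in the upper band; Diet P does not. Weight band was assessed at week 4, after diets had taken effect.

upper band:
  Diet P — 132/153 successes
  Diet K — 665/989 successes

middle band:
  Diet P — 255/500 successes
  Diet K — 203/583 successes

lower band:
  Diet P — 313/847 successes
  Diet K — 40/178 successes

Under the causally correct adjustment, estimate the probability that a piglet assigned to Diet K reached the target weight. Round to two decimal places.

The week-4 weight band-specific comparison favours Diet P throughout, but the pooled figures favour Diet K. The question is whether to condition on week-4 weight band.
Week-4 weight band lies on the pathway diet → week-4 weight band → outcome, so adjusting for it blocks the indirect effect. For the total causal effect of diet, use the unadjusted pooled rates.
So P(outcome | do(Diet K)) is just the pooled rate for Diet K: 908/1750 = 0.519.

0.52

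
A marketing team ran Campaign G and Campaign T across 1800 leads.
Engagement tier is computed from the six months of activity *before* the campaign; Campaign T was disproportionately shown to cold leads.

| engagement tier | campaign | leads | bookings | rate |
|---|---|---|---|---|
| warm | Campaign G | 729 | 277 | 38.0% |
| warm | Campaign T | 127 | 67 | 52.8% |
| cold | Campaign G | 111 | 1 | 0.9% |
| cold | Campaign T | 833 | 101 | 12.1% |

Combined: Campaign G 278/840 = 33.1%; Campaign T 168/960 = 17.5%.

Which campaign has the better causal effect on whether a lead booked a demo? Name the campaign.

Campaign T

The engagement tier-specific comparison favours Campaign T throughout, but the pooled figures favour Campaign G. The question is whether to condition on engagement tier.
Engagement tier satisfies the back-door criterion: it is not a descendant of the campaign, and it blocks the spurious path from campaign to outcome. Adjusting for it (i.e., using the within-engagement tier rates) gives the causal effect.
Within each level — warm: 38.0% vs 52.8%; cold: 0.9% vs 12.1% — Campaign T is higher every time.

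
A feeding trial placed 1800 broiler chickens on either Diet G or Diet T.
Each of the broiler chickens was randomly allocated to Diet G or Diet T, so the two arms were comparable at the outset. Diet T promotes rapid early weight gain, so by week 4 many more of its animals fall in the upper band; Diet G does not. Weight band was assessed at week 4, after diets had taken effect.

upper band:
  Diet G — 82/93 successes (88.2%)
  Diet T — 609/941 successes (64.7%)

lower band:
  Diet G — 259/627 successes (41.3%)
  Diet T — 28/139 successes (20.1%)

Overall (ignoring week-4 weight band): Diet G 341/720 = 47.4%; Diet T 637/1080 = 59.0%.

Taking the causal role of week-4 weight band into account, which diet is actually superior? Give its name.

Within every week-4 weight band level Diet G has the higher rate, yet pooled Diet T does — Simpson's reversal.
Week-4 weight band is recorded after the diet and is itself shifted by it — it sits on the causal path from diet to outcome. Conditioning on a mediator would strip out part of the effect we want; the pooled comparison gives the total causal effect.
Pooled: Diet G 47.4% vs Diet T 59.0%; Diet T is higher overall.

Diet T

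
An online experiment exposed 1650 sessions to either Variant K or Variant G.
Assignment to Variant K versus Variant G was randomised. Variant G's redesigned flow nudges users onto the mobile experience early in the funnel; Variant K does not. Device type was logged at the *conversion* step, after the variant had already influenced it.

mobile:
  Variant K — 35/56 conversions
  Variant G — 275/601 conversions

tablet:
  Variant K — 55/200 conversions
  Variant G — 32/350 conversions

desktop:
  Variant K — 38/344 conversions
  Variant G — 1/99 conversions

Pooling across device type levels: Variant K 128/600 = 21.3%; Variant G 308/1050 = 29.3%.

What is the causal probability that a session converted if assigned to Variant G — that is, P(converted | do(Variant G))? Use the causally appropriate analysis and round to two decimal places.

Stratifying would compare variants among sessions the variants themselves sorted into device type groups — a form of selection on an intermediate. The unconditioned pooled rates give the total causal effect.
So P(outcome | do(Variant G)) is just the pooled rate for Variant G: 308/1050 = 0.293.

0.29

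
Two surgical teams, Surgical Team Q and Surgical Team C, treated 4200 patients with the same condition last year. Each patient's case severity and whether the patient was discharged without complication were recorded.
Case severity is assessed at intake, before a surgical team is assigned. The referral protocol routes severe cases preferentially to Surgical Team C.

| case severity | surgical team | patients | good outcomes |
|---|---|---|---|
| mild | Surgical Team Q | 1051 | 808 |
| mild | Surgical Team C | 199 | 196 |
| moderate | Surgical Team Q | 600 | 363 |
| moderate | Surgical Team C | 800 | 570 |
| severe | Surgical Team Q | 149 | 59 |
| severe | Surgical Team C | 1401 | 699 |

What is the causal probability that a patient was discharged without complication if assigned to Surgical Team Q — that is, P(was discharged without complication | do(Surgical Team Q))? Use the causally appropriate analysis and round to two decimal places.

Case severity differs across surgical teams for reasons unrelated to any effect of the surgical team itself, and it separately predicts the outcome — a classic confounder. We must compare within case severity levels.
Standardising Surgical Team Q to the population case severity mix: 0.298·808/1051 + 0.333·363/600 + 0.369·59/149 = 0.577.

0.58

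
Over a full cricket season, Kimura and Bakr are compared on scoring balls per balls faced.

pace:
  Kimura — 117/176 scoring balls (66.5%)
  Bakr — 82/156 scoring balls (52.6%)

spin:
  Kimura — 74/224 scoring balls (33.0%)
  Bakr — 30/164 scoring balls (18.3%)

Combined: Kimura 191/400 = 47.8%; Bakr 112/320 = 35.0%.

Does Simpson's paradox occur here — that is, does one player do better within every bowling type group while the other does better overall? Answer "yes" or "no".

Within each bowling type level (pace 66.5% vs 52.6%; spin 33.0% vs 18.3%), Kimura has the higher rate every time. Pooled: 47.8% vs 35.0% — Kimura has the higher rate overall. They agree.

no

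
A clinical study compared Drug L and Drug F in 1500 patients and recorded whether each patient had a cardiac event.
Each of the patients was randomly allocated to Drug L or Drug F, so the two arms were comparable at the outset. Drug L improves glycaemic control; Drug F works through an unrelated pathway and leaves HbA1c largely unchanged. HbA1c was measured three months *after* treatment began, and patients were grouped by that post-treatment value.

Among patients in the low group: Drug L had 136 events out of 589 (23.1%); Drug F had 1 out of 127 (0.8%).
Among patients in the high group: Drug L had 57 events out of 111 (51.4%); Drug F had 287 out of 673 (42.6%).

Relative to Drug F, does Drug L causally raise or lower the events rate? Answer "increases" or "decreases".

decreases

Because the drug influences HbA1c, HbA1c is a post-treatment mediator, not a confounder. Stratifying on it would bias the estimate; the causal effect is the crude pooled difference.
Pooled: Drug L 27.6% vs Drug F 36.0%; Drug L is lower overall.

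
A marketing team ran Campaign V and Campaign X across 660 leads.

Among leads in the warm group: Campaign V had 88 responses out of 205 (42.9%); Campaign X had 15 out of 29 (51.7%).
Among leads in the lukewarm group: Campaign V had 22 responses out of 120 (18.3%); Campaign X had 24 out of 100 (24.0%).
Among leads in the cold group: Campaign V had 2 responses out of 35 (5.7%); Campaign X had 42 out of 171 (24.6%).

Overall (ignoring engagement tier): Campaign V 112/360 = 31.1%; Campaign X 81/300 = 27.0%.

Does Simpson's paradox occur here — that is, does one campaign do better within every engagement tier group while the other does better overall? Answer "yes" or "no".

yes

Within each engagement tier level (warm 42.9% vs 51.7%; lukewarm 18.3% vs 24.0%; cold 5.7% vs 24.6%), Campaign X has the higher rate every time. Pooled: 31.1% vs 27.0% — Campaign V has the higher rate overall. The two comparisons disagree.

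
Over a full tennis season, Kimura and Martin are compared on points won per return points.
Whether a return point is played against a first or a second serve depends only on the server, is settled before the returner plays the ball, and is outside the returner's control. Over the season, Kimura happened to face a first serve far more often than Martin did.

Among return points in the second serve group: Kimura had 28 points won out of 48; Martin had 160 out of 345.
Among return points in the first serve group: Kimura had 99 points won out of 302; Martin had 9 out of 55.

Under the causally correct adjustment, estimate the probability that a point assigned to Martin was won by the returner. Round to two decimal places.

0.32

Within every serve type level Kimura has the higher rate, yet pooled Martin does — Simpson's reversal.
Since serve type is a pre-existing factor (not a product of the player) and it affects the outcome on its own, it is a confounder. The stratified rates, not the pooled rate, identify the causal effect.
Standardising Martin to the population serve type mix: 0.524·160/345 + 0.476·9/55 = 0.321.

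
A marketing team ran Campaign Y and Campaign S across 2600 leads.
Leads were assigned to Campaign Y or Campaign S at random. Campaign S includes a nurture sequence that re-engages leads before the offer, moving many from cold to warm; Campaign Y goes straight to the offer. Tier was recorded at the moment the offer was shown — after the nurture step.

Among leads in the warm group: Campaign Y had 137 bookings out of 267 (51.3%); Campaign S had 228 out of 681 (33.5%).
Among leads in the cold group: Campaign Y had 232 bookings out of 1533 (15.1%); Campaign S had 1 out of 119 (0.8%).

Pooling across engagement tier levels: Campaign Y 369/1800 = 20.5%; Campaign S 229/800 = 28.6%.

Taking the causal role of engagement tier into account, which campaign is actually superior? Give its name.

Within every engagement tier level Campaign Y has the higher rate, yet pooled Campaign S does — Simpson's reversal.
Because the campaign influences engagement tier, engagement tier is a post-treatment mediator, not a confounder. Stratifying on it would bias the estimate; the causal effect is the crude pooled difference.
Pooled: Campaign Y 20.5% vs Campaign S 28.6%; Campaign S is higher overall.

Campaign S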